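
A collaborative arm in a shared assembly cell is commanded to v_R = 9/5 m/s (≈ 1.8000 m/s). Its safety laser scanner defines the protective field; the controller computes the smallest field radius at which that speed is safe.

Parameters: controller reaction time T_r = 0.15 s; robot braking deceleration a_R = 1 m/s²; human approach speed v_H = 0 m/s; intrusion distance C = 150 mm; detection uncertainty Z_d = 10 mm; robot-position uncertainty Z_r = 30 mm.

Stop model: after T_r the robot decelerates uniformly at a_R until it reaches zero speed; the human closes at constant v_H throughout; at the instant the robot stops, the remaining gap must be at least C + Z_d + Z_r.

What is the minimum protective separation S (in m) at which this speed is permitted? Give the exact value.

S_min = 52/25 m = 2.0800 m

braking lasts T_s = (9/5)/1 = 1.8000 s
reaction-phase robot travel = 1.8000·0.1500 = 0.2700 m
robot covers 1.8000·1.8000 − ½·1.0000·1.8000² = 1.6200 m while stopping
human closes 0.0000·1.9500 = 0.0000 m
C+Z_d+Z_r = 0.1500+0.0100+0.0300 = 0.1900 m
S_min ≈ 0.2700+1.6200+0.0000+0.1900  ⇒  S_min = 52/25 m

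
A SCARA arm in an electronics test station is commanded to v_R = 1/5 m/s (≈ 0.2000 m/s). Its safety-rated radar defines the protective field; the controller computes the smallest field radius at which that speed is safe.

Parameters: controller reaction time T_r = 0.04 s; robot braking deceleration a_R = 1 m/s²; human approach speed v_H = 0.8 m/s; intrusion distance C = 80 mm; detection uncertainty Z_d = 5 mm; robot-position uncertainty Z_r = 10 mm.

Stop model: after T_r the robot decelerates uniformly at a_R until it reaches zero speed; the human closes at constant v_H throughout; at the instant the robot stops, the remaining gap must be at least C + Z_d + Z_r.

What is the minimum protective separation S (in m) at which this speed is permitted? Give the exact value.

S_min = 63/200 m = 0.3150 m

braking lasts T_s = (1/5)/1 = 0.2000 s
robot in T_r: 0.2000·0.0400 = 0.0080 m
robot covers 0.2000·0.2000 − ½·1.0000·0.2000² = 0.0200 m while stopping
human over T_r+T_s: 0.8000·(0.0400+0.2000) = 0.1920 m
margins: 0.0800+0.0050+0.0100 = 0.0950 m
S_min ≈ 0.0080+0.0200+0.1920+0.0950  ⇒  S_min = 63/200 m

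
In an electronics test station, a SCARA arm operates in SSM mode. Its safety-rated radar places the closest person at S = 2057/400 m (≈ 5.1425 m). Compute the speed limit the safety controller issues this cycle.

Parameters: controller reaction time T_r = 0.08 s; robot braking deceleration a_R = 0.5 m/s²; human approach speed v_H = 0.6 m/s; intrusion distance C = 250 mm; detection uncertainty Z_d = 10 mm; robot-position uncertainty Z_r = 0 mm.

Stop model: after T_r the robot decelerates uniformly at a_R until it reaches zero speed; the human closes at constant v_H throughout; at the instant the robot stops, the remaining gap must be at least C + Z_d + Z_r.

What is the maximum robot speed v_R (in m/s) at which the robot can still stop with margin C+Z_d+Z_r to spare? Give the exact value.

v_R_max = 33/20 m/s = 1.6500 m/s

collect terms ⇒ (1)·v_R² + (32/25)·v_R + (-9669/2000) = 0
  disc = (32/25)² − 4·(1)·(-9669/2000) = 52441/2500 ; √disc = 229/50
  v_R = (−(32/25) + 229/50) / (2·(1)) = 33/20 m/s
check:
stop time T_s = (33/20)/(1/2) = 3.3000 s
robot covers v_R·T_r = 1.6500·0.0800 = 0.1320 m before braking
robot under decel: 1.6500²/(2·0.5000) = 2.7225 m
human over T_r+T_s: 0.6000·(0.0800+3.3000) = 2.0280 m
residual clearance needed = 0.2500+0.0100+0.0000 = 0.2600 m
sum ≈ 0.1320+2.7225+2.0280+0.2600 ≈ 5.1425 m = S ✓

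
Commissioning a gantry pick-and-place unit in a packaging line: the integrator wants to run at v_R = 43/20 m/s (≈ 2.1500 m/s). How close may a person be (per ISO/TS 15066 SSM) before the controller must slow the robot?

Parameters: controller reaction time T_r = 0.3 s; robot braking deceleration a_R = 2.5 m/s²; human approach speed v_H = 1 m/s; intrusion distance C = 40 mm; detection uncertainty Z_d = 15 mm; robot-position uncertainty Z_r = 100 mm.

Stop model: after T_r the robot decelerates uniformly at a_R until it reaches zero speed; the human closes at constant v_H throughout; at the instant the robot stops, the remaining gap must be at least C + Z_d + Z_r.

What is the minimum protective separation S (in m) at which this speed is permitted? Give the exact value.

S_min = 5769/2000 m = 2.8845 m

stop time T_s = (43/20)/(5/2) = 0.8600 s
robot covers v_R·T_r = 2.1500·0.3000 = 0.6450 m before braking
robot under decel: 2.1500²/(2·2.5000) = 0.9245 m
human over T_r+T_s: 1.0000·(0.3000+0.8600) = 1.1600 m
residual clearance needed = 0.0400+0.0150+0.1000 = 0.1550 m
S_min ≈ 0.6450+0.9245+1.1600+0.1550  ⇒  S_min = 5769/2000 m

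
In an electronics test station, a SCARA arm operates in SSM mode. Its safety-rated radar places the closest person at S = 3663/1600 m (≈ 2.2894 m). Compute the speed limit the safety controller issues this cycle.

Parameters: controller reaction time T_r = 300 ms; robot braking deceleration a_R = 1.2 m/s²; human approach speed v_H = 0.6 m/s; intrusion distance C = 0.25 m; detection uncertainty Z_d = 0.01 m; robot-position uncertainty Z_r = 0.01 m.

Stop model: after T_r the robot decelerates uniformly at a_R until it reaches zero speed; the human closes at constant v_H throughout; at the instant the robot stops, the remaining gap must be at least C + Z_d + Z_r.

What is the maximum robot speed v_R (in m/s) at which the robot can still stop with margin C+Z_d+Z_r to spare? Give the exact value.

at the boundary: (5/12)·v² + (4/5)·v + (-2943/1600) = 0
  disc = (4/5)² − 4·(5/12)·(-2943/1600) = 5929/1600 ; √disc = 77/40
  v_R = (−(4/5) + 77/40) / (2·(5/12)) = 27/20 m/s
check:
T_s = v_R/a_R = (27/20)/(6/5) = 1.1250 s
reaction-phase robot travel = 1.3500·0.3000 = 0.4050 m
braking distance = 1.3500²/(2·1.2000) = 0.7594 m
human over T_r+T_s: 0.6000·(0.3000+1.1250) = 0.8550 m
C+Z_d+Z_r = 0.2500+0.0100+0.0100 = 0.2700 m
sum ≈ 0.4050+0.7594+0.8550+0.2700 ≈ 2.2894 m = S ✓

v_R_max = 27/20 m/s = 1.3500 m/s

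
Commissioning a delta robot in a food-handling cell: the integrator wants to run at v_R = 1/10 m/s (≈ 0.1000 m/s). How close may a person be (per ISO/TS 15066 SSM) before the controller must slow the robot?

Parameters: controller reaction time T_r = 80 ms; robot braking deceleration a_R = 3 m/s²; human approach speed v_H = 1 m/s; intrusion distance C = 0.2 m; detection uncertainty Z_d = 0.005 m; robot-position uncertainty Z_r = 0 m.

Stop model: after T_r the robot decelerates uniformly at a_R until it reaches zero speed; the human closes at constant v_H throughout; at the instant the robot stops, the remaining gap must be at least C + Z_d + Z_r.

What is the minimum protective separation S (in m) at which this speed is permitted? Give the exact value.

S_min = 41/125 m = 0.3280 m

braking lasts T_s = (1/10)/3 = 0.0333 s
robot in T_r: 0.1000·0.0800 = 0.0080 m
braking distance = 0.1000²/(2·3.0000) = 0.0017 m
human closes 1.0000·0.1133 = 0.1133 m
margins: 0.2000+0.0050+0.0000 = 0.2050 m
S_min ≈ 0.0080+0.0017+0.1133+0.2050  ⇒  S_min = 41/125 m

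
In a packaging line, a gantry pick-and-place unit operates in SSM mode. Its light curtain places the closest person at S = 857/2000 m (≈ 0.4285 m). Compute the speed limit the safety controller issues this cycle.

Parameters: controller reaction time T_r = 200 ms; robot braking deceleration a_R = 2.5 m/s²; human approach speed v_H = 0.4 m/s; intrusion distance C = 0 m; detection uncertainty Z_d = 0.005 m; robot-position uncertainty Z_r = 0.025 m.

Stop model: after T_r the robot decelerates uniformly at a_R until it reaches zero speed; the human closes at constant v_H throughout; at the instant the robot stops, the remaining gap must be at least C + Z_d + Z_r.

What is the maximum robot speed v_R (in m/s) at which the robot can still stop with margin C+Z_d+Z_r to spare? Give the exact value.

v_R_max = 13/20 m/s = 0.6500 m/s

collect terms ⇒ (1/5)·v_R² + (9/25)·v_R + (-637/2000) = 0
  disc = (9/25)² − 4·(1/5)·(-637/2000) = 961/2500 ; √disc = 31/50
  v_R = (−(9/25) + 31/50) / (2·(1/5)) = 13/20 m/s
check:
stop time T_s = (13/20)/(5/2) = 0.2600 s
robot in T_r: 0.6500·0.2000 = 0.1300 m
robot under decel: 0.6500²/(2·2.5000) = 0.0845 m
human closes 0.4000·0.4600 = 0.1840 m
residual clearance needed = 0.0000+0.0050+0.0250 = 0.0300 m
sum ≈ 0.1300+0.0845+0.1840+0.0300 ≈ 0.4285 m = S ✓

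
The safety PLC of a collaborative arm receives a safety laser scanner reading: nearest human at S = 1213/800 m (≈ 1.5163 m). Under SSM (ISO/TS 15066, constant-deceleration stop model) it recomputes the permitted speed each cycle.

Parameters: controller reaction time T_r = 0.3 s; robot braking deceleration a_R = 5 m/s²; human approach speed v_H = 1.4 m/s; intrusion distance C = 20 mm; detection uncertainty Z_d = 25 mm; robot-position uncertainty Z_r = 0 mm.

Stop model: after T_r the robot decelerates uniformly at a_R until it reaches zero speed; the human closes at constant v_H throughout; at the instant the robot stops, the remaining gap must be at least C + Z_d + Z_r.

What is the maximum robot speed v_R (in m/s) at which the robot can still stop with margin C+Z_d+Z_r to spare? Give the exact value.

v_R_max = 29/20 m/s = 1.4500 m/s

collect terms ⇒ (1/10)·v_R² + (29/50)·v_R + (-841/800) = 0
  disc = (29/50)² − 4·(1/10)·(-841/800) = 7569/10000 ; √disc = 87/100
  v_R = (−(29/50) + 87/100) / (2·(1/10)) = 29/20 m/s
check:
T_s = v_R/a_R = (29/20)/5 = 0.2900 s
robot in T_r: 1.4500·0.3000 = 0.4350 m
braking distance = 1.4500²/(2·5.0000) = 0.2102 m
person approaches 1.4000·(0.3000+0.2900) = 0.8260 m
margins: 0.0200+0.0250+0.0000 = 0.0450 m
sum ≈ 0.4350+0.2102+0.8260+0.0450 ≈ 1.5163 m = S ✓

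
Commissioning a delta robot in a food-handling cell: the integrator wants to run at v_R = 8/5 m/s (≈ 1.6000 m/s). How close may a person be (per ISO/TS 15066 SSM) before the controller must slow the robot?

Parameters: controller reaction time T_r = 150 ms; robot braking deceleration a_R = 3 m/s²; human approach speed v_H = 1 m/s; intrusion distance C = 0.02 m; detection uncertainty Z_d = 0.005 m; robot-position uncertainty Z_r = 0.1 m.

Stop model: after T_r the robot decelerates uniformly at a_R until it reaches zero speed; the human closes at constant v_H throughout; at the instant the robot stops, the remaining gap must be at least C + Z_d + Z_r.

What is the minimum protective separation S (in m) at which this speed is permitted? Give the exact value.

stop time T_s = (8/5)/3 = 0.5333 s
robot covers v_R·T_r = 1.6000·0.1500 = 0.2400 m before braking
braking distance = 1.6000²/(2·3.0000) = 0.4267 m
human over T_r+T_s: 1.0000·(0.1500+0.5333) = 0.6833 m
margins: 0.0200+0.0050+0.1000 = 0.1250 m
S_min ≈ 0.2400+0.4267+0.6833+0.1250  ⇒  S_min = 59/40 m

S_min = 59/40 m = 1.4750 m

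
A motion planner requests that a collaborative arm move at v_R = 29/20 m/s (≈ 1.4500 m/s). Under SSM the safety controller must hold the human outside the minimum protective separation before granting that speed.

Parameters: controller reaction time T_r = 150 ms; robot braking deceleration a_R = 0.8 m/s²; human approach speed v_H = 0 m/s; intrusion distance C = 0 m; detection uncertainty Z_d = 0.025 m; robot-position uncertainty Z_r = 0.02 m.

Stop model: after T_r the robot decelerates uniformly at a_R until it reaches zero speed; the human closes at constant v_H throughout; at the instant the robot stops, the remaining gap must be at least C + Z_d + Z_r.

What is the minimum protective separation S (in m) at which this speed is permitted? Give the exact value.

S_min = 1009/640 m = 1.5766 m

braking lasts T_s = (29/20)/(4/5) = 1.8125 s
robot in T_r: 1.4500·0.1500 = 0.2175 m
braking distance = 1.4500²/(2·0.8000) = 1.3141 m
human closes 0.0000·1.9625 = 0.0000 m
residual clearance needed = 0.0000+0.0250+0.0200 = 0.0450 m
S_min ≈ 0.2175+1.3141+0.0000+0.0450  ⇒  S_min = 1009/640 m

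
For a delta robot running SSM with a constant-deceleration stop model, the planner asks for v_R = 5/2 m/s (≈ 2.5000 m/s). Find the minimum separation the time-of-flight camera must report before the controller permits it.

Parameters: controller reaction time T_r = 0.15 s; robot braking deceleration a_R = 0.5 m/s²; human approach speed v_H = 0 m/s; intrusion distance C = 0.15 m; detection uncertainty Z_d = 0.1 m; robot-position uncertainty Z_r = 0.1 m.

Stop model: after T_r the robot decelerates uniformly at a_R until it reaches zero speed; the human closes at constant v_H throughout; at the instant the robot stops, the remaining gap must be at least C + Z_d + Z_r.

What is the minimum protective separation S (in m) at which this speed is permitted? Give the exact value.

braking lasts T_s = (5/2)/(1/2) = 5.0000 s
robot in T_r: 2.5000·0.1500 = 0.3750 m
robot covers 2.5000·5.0000 − ½·0.5000·5.0000² = 6.2500 m while stopping
human closes 0.0000·5.1500 = 0.0000 m
margins: 0.1500+0.1000+0.1000 = 0.3500 m
S_min ≈ 0.3750+6.2500+0.0000+0.3500  ⇒  S_min = 279/40 m

S_min = 279/40 m = 6.9750 m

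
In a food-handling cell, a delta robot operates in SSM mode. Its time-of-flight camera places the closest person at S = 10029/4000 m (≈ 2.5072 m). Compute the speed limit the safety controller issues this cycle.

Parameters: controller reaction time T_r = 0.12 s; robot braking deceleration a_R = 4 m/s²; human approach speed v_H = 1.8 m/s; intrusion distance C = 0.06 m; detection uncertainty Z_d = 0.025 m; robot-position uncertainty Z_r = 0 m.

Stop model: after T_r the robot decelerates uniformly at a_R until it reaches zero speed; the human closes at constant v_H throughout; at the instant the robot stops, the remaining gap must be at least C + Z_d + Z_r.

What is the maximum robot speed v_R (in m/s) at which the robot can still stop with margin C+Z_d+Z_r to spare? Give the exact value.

v_R_max = 5/2 m/s = 2.5000 m/s

at the boundary: (1/8)·v² + (57/100)·v + (-353/160) = 0
  disc = (57/100)² − 4·(1/8)·(-353/160) = 57121/40000 ; √disc = 239/200
  v_R = (−(57/100) + 239/200) / (2·(1/8)) = 5/2 m/s
check:
T_s = v_R/a_R = (5/2)/4 = 0.6250 s
reaction-phase robot travel = 2.5000·0.1200 = 0.3000 m
braking distance = 2.5000²/(2·4.0000) = 0.7812 m
human over T_r+T_s: 1.8000·(0.1200+0.6250) = 1.3410 m
C+Z_d+Z_r = 0.0600+0.0250+0.0000 = 0.0850 m
sum ≈ 0.3000+0.7812+1.3410+0.0850 ≈ 2.5072 m = S ✓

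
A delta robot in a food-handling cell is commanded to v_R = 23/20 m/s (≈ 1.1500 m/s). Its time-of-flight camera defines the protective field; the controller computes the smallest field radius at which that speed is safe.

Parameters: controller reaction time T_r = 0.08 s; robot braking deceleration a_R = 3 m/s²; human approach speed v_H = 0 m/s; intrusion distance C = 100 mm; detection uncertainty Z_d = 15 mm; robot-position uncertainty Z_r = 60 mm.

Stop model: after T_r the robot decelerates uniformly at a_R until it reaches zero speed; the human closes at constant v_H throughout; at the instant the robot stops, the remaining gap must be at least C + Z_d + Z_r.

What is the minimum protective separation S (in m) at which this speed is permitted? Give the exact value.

S_min = 5849/12000 m = 0.4874 m

T_s = v_R/a_R = (23/20)/3 = 0.3833 s
robot covers v_R·T_r = 1.1500·0.0800 = 0.0920 m before braking
robot covers 1.1500·0.3833 − ½·3.0000·0.3833² = 0.2204 m while stopping
person approaches 0.0000·(0.0800+0.3833) = 0.0000 m
C+Z_d+Z_r = 0.1000+0.0150+0.0600 = 0.1750 m
S_min ≈ 0.0920+0.2204+0.0000+0.1750  ⇒  S_min = 5849/12000 m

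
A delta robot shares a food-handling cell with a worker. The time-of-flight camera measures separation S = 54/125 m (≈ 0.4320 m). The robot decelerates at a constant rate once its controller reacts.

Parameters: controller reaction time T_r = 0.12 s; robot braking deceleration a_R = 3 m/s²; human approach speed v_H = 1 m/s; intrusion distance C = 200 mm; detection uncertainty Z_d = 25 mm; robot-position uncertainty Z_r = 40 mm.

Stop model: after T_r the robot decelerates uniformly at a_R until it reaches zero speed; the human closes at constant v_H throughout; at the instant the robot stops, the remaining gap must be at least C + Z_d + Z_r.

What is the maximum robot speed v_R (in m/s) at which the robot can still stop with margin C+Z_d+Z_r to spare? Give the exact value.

v_R_max = 1/10 m/s = 0.1000 m/s

quadratic (1/6)·v² + (34/75)·v + (-47/1000) = 0
  disc = (34/75)² − 4·(1/6)·(-47/1000) = 5329/22500 ; √disc = 73/150
  v_R = (−(34/75) + 73/150) / (2·(1/6)) = 1/10 m/s
check:
T_s = v_R/a_R = (1/10)/3 = 0.0333 s
robot covers v_R·T_r = 0.1000·0.1200 = 0.0120 m before braking
robot covers 0.1000·0.0333 − ½·3.0000·0.0333² = 0.0017 m while stopping
person approaches 1.0000·(0.1200+0.0333) = 0.1533 m
residual clearance needed = 0.2000+0.0250+0.0400 = 0.2650 m
sum ≈ 0.0120+0.0017+0.1533+0.2650 ≈ 0.4320 m = S ✓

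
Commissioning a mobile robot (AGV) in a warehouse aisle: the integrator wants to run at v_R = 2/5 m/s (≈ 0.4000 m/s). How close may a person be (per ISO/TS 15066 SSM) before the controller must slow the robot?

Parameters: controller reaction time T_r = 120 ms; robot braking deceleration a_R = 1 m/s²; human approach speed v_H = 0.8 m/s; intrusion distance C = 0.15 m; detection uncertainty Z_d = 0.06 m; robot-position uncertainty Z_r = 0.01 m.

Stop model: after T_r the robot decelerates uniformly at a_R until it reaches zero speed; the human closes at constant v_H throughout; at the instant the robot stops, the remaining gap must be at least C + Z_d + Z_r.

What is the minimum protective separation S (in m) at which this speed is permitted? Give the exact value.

stop time T_s = (2/5)/1 = 0.4000 s
reaction-phase robot travel = 0.4000·0.1200 = 0.0480 m
robot under decel: 0.4000²/(2·1.0000) = 0.0800 m
human closes 0.8000·0.5200 = 0.4160 m
C+Z_d+Z_r = 0.1500+0.0600+0.0100 = 0.2200 m
S_min ≈ 0.0480+0.0800+0.4160+0.2200  ⇒  S_min = 191/250 m

S_min = 191/250 m = 0.7640 m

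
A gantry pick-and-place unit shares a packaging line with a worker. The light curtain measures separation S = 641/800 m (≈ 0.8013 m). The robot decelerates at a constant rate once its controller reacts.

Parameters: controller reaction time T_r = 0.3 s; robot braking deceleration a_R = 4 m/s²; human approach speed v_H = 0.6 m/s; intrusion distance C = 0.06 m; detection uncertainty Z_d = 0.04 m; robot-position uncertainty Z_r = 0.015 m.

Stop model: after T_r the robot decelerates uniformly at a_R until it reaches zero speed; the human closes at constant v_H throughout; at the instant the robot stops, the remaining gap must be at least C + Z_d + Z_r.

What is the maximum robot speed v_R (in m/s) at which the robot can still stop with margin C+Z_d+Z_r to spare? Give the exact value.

quadratic (1/8)·v² + (9/20)·v + (-81/160) = 0
  disc = (9/20)² − 4·(1/8)·(-81/160) = 729/1600 ; √disc = 27/40
  v_R = (−(9/20) + 27/40) / (2·(1/8)) = 9/10 m/s
check:
braking lasts T_s = (9/10)/4 = 0.2250 s
robot covers v_R·T_r = 0.9000·0.3000 = 0.2700 m before braking
robot covers 0.9000·0.2250 − ½·4.0000·0.2250² = 0.1013 m while stopping
human closes 0.6000·0.5250 = 0.3150 m
margins: 0.0600+0.0400+0.0150 = 0.1150 m
sum ≈ 0.2700+0.1013+0.3150+0.1150 ≈ 0.8013 m = S ✓

v_R_max = 9/10 m/s = 0.9000 m/s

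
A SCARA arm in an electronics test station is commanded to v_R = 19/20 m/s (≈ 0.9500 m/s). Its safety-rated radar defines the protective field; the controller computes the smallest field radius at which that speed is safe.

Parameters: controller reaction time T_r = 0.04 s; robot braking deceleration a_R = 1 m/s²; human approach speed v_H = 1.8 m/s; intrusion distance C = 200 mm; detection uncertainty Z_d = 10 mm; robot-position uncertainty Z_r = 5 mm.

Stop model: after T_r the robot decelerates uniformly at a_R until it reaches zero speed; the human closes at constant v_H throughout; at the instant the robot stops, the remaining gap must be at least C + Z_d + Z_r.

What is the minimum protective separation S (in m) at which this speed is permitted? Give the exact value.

S_min = 1989/800 m = 2.4863 m

braking lasts T_s = (19/20)/1 = 0.9500 s
robot in T_r: 0.9500·0.0400 = 0.0380 m
robot under decel: 0.9500²/(2·1.0000) = 0.4512 m
person approaches 1.8000·(0.0400+0.9500) = 1.7820 m
residual clearance needed = 0.2000+0.0100+0.0050 = 0.2150 m
S_min ≈ 0.0380+0.4512+1.7820+0.2150  ⇒  S_min = 1989/800 m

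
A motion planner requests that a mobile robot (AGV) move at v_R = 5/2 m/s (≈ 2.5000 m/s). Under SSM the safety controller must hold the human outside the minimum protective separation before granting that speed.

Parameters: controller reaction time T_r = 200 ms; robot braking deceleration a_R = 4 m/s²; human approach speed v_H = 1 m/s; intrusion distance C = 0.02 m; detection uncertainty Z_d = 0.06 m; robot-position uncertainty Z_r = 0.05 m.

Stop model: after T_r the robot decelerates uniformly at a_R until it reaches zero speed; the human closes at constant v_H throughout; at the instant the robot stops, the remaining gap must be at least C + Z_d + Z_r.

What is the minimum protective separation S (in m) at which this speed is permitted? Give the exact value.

stop time T_s = (5/2)/4 = 0.6250 s
reaction-phase robot travel = 2.5000·0.2000 = 0.5000 m
robot under decel: 2.5000²/(2·4.0000) = 0.7812 m
human closes 1.0000·0.8250 = 0.8250 m
margins: 0.0200+0.0600+0.0500 = 0.1300 m
S_min ≈ 0.5000+0.7812+0.8250+0.1300  ⇒  S_min = 1789/800 m

S_min = 1789/800 m = 2.2363 m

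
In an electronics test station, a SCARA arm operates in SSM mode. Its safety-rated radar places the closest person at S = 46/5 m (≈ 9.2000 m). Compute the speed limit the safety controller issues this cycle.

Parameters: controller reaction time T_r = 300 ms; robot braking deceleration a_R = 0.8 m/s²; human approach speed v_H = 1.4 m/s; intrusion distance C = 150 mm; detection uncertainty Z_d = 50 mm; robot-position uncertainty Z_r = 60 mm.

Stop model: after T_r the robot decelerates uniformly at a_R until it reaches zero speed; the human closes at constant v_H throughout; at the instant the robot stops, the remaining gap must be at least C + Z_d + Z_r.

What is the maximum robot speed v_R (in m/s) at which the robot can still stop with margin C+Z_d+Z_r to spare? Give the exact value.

quadratic (5/8)·v² + (41/20)·v + (-213/25) = 0
  disc = (41/20)² − 4·(5/8)·(-213/25) = 10201/400 ; √disc = 101/20
  v_R = (−(41/20) + 101/20) / (2·(5/8)) = 12/5 m/s
check:
T_s = v_R/a_R = (12/5)/(4/5) = 3.0000 s
robot covers v_R·T_r = 2.4000·0.3000 = 0.7200 m before braking
braking distance = 2.4000²/(2·0.8000) = 3.6000 m
human closes 1.4000·3.3000 = 4.6200 m
C+Z_d+Z_r = 0.1500+0.0500+0.0600 = 0.2600 m
sum ≈ 0.7200+3.6000+4.6200+0.2600 ≈ 9.2000 m = S ✓

v_R_max = 12/5 m/s = 2.4000 m/s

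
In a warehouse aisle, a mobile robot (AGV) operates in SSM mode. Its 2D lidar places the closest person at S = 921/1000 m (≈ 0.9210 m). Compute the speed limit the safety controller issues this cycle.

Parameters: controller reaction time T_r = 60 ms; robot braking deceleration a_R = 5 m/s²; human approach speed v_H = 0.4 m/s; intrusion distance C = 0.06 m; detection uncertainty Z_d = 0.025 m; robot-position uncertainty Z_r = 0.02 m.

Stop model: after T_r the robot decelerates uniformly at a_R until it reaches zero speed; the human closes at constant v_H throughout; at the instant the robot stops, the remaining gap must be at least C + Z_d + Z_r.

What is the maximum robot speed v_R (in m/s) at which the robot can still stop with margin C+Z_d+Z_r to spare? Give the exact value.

quadratic (1/10)·v² + (7/50)·v + (-99/125) = 0
  disc = (7/50)² − 4·(1/10)·(-99/125) = 841/2500 ; √disc = 29/50
  v_R = (−(7/50) + 29/50) / (2·(1/10)) = 11/5 m/s
check:
stop time T_s = (11/5)/5 = 0.4400 s
robot covers v_R·T_r = 2.2000·0.0600 = 0.1320 m before braking
robot under decel: 2.2000²/(2·5.0000) = 0.4840 m
human closes 0.4000·0.5000 = 0.2000 m
margins: 0.0600+0.0250+0.0200 = 0.1050 m
sum ≈ 0.1320+0.4840+0.2000+0.1050 ≈ 0.9210 m = S ✓

v_R_max = 11/5 m/s = 2.2000 m/s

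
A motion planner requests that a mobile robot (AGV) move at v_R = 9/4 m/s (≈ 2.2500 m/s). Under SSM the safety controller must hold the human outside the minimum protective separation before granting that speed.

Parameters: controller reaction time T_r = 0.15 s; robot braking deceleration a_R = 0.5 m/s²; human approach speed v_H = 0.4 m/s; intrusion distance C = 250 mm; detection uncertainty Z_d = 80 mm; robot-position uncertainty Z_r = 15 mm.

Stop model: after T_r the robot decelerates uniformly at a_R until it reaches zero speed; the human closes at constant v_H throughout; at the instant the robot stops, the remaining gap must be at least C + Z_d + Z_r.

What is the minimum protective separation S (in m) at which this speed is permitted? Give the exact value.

S_min = 1521/200 m = 7.6050 m

T_s = v_R/a_R = (9/4)/(1/2) = 4.5000 s
robot covers v_R·T_r = 2.2500·0.1500 = 0.3375 m before braking
robot covers 2.2500·4.5000 − ½·0.5000·4.5000² = 5.0625 m while stopping
human closes 0.4000·4.6500 = 1.8600 m
C+Z_d+Z_r = 0.2500+0.0800+0.0150 = 0.3450 m
S_min ≈ 0.3375+5.0625+1.8600+0.3450  ⇒  S_min = 1521/200 m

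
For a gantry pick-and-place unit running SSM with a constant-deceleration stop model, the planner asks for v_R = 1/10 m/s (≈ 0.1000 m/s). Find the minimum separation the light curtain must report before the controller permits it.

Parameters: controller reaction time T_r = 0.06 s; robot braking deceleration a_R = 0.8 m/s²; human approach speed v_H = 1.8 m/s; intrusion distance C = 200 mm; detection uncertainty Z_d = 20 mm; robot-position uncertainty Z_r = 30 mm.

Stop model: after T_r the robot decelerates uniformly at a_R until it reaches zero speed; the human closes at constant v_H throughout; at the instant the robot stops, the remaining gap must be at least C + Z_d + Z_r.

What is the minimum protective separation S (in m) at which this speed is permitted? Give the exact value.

T_s = v_R/a_R = (1/10)/(4/5) = 0.1250 s
robot in T_r: 0.1000·0.0600 = 0.0060 m
braking distance = 0.1000²/(2·0.8000) = 0.0063 m
human over T_r+T_s: 1.8000·(0.0600+0.1250) = 0.3330 m
C+Z_d+Z_r = 0.2000+0.0200+0.0300 = 0.2500 m
S_min ≈ 0.0060+0.0063+0.3330+0.2500  ⇒  S_min = 2381/4000 m

S_min = 2381/4000 m = 0.5952 m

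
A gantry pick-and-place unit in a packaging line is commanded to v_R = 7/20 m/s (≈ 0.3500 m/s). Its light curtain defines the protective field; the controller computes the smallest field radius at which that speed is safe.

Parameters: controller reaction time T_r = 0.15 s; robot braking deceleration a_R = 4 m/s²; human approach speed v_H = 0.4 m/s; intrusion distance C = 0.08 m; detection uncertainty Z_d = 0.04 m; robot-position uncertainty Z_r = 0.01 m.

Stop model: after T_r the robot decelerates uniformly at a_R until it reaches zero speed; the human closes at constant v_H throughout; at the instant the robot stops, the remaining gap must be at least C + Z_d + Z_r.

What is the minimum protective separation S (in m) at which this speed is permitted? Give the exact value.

S_min = 937/3200 m = 0.2928 m

braking lasts T_s = (7/20)/4 = 0.0875 s
robot in T_r: 0.3500·0.1500 = 0.0525 m
braking distance = 0.3500²/(2·4.0000) = 0.0153 m
human over T_r+T_s: 0.4000·(0.1500+0.0875) = 0.0950 m
C+Z_d+Z_r = 0.0800+0.0400+0.0100 = 0.1300 m
S_min ≈ 0.0525+0.0153+0.0950+0.1300  ⇒  S_min = 937/3200 m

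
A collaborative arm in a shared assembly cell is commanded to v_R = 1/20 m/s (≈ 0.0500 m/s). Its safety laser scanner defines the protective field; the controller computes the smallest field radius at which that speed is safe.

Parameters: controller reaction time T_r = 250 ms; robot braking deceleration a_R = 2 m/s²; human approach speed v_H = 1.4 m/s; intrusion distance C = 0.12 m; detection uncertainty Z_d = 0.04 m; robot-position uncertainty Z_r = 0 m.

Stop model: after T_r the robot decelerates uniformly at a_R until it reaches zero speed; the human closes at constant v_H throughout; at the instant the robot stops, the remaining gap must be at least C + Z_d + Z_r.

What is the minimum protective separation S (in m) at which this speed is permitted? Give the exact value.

stop time T_s = (1/20)/2 = 0.0250 s
robot in T_r: 0.0500·0.2500 = 0.0125 m
robot covers 0.0500·0.0250 − ½·2.0000·0.0250² = 0.0006 m while stopping
person approaches 1.4000·(0.2500+0.0250) = 0.3850 m
C+Z_d+Z_r = 0.1200+0.0400+0.0000 = 0.1600 m
S_min ≈ 0.0125+0.0006+0.3850+0.1600  ⇒  S_min = 893/1600 m

S_min = 893/1600 m = 0.5581 m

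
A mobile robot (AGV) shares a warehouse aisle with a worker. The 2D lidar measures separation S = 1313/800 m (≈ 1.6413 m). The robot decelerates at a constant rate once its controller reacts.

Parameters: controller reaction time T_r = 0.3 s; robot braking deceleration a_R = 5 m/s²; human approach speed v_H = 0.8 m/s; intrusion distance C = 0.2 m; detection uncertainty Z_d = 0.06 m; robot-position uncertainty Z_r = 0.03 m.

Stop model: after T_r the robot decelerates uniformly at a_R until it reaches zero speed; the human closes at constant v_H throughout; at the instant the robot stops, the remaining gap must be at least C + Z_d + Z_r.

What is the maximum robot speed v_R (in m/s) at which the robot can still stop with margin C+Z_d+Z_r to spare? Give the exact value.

at the boundary: (1/10)·v² + (23/50)·v + (-889/800) = 0
  disc = (23/50)² − 4·(1/10)·(-889/800) = 6561/10000 ; √disc = 81/100
  v_R = (−(23/50) + 81/100) / (2·(1/10)) = 7/4 m/s
check:
braking lasts T_s = (7/4)/5 = 0.3500 s
robot in T_r: 1.7500·0.3000 = 0.5250 m
robot covers 1.7500·0.3500 − ½·5.0000·0.3500² = 0.3063 m while stopping
human over T_r+T_s: 0.8000·(0.3000+0.3500) = 0.5200 m
margins: 0.2000+0.0600+0.0300 = 0.2900 m
sum ≈ 0.5250+0.3063+0.5200+0.2900 ≈ 1.6413 m = S ✓

v_R_max = 7/4 m/s = 1.7500 m/s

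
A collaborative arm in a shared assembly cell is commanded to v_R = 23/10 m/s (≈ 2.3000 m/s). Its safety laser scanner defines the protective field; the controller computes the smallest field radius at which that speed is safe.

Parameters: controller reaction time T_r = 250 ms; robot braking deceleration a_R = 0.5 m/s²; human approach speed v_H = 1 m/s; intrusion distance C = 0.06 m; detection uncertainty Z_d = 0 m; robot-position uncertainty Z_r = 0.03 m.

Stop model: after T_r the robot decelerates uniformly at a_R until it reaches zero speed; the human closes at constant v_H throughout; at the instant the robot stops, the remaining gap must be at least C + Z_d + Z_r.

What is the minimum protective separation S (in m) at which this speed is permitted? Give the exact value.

braking lasts T_s = (23/10)/(1/2) = 4.6000 s
robot in T_r: 2.3000·0.2500 = 0.5750 m
robot covers 2.3000·4.6000 − ½·0.5000·4.6000² = 5.2900 m while stopping
person approaches 1.0000·(0.2500+4.6000) = 4.8500 m
residual clearance needed = 0.0600+0.0000+0.0300 = 0.0900 m
S_min ≈ 0.5750+5.2900+4.8500+0.0900  ⇒  S_min = 2161/200 m

S_min = 2161/200 m = 10.8050 m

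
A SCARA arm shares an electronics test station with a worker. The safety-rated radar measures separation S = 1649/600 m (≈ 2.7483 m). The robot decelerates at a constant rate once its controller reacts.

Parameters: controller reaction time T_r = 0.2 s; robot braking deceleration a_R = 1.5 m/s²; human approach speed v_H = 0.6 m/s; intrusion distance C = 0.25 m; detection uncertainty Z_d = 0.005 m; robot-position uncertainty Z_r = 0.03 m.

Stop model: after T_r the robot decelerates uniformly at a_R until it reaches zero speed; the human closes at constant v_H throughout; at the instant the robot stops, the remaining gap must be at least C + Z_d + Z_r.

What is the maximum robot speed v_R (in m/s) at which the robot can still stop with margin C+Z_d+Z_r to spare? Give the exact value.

at the boundary: (1/3)·v² + (3/5)·v + (-703/300) = 0
  disc = (3/5)² − 4·(1/3)·(-703/300) = 784/225 ; √disc = 28/15
  v_R = (−(3/5) + 28/15) / (2·(1/3)) = 19/10 m/s
check:
stop time T_s = (19/10)/(3/2) = 1.2667 s
reaction-phase robot travel = 1.9000·0.2000 = 0.3800 m
robot covers 1.9000·1.2667 − ½·1.5000·1.2667² = 1.2033 m while stopping
person approaches 0.6000·(0.2000+1.2667) = 0.8800 m
C+Z_d+Z_r = 0.2500+0.0050+0.0300 = 0.2850 m
sum ≈ 0.3800+1.2033+0.8800+0.2850 ≈ 2.7483 m = S ✓

v_R_max = 19/10 m/s = 1.9000 m/s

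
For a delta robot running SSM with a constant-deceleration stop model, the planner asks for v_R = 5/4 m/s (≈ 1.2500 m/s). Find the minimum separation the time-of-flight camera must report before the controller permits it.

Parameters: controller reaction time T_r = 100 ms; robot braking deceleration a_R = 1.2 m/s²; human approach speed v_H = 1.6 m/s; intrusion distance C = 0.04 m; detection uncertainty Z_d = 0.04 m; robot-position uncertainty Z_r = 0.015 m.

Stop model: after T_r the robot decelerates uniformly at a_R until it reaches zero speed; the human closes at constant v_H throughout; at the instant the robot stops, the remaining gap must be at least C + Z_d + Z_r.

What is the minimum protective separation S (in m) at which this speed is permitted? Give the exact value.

S_min = 12949/4800 m = 2.6977 m

braking lasts T_s = (5/4)/(6/5) = 1.0417 s
reaction-phase robot travel = 1.2500·0.1000 = 0.1250 m
robot covers 1.2500·1.0417 − ½·1.2000·1.0417² = 0.6510 m while stopping
person approaches 1.6000·(0.1000+1.0417) = 1.8267 m
margins: 0.0400+0.0400+0.0150 = 0.0950 m
S_min ≈ 0.1250+0.6510+1.8267+0.0950  ⇒  S_min = 12949/4800 m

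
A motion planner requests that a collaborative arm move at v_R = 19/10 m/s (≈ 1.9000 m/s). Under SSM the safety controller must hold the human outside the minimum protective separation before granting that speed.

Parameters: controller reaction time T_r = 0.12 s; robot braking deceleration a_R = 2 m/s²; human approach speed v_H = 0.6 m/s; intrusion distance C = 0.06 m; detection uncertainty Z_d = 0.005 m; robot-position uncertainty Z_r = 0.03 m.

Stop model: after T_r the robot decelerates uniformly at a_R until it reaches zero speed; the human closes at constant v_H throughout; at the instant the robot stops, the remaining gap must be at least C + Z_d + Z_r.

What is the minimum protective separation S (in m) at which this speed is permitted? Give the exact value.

S_min = 747/400 m = 1.8675 m

braking lasts T_s = (19/10)/2 = 0.9500 s
robot in T_r: 1.9000·0.1200 = 0.2280 m
braking distance = 1.9000²/(2·2.0000) = 0.9025 m
human closes 0.6000·1.0700 = 0.6420 m
residual clearance needed = 0.0600+0.0050+0.0300 = 0.0950 m
S_min ≈ 0.2280+0.9025+0.6420+0.0950  ⇒  S_min = 747/400 m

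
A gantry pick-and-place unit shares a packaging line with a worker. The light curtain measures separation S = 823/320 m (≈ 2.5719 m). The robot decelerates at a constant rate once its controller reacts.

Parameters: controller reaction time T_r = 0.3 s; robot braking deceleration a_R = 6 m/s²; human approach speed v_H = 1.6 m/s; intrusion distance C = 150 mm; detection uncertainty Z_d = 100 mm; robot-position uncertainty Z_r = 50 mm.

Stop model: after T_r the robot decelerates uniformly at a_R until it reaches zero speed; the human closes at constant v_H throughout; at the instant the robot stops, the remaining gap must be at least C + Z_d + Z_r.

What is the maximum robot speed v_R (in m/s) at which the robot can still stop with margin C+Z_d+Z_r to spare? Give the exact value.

collect terms ⇒ (1/12)·v_R² + (17/30)·v_R + (-2867/1600) = 0
  disc = (17/30)² − 4·(1/12)·(-2867/1600) = 529/576 ; √disc = 23/24
  v_R = (−(17/30) + 23/24) / (2·(1/12)) = 47/20 m/s
check:
stop time T_s = (47/20)/6 = 0.3917 s
robot covers v_R·T_r = 2.3500·0.3000 = 0.7050 m before braking
robot covers 2.3500·0.3917 − ½·6.0000·0.3917² = 0.4602 m while stopping
human closes 1.6000·0.6917 = 1.1067 m
C+Z_d+Z_r = 0.1500+0.1000+0.0500 = 0.3000 m
sum ≈ 0.7050+0.4602+1.1067+0.3000 ≈ 2.5719 m = S ✓

v_R_max = 47/20 m/s = 2.3500 m/s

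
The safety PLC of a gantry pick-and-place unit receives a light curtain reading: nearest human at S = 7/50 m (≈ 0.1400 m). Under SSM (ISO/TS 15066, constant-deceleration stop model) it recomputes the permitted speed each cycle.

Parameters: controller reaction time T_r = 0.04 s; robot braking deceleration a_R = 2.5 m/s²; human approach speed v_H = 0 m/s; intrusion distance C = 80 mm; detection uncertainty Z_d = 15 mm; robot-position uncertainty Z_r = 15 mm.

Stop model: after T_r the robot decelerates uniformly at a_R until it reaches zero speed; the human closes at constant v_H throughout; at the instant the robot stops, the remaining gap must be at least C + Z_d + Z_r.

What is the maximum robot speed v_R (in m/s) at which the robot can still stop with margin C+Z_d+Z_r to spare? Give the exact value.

v_R_max = 3/10 m/s = 0.3000 m/s

at the boundary: (1/5)·v² + (1/25)·v + (-3/100) = 0
  disc = (1/25)² − 4·(1/5)·(-3/100) = 16/625 ; √disc = 4/25
  v_R = (−(1/25) + 4/25) / (2·(1/5)) = 3/10 m/s
check:
braking lasts T_s = (3/10)/(5/2) = 0.1200 s
reaction-phase robot travel = 0.3000·0.0400 = 0.0120 m
robot under decel: 0.3000²/(2·2.5000) = 0.0180 m
human closes 0.0000·0.1600 = 0.0000 m
residual clearance needed = 0.0800+0.0150+0.0150 = 0.1100 m
sum ≈ 0.0120+0.0180+0.0000+0.1100 ≈ 0.1400 m = S ✓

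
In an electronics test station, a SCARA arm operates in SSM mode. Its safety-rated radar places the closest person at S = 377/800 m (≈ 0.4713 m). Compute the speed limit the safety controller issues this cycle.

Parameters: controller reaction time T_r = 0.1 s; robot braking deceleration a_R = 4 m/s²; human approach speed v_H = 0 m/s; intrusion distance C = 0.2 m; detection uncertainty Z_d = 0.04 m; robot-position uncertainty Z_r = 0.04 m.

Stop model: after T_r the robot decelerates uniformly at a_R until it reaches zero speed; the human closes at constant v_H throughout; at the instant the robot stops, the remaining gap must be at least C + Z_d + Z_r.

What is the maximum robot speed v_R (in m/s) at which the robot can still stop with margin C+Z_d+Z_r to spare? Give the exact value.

v_R_max = 9/10 m/s = 0.9000 m/s

at the boundary: (1/8)·v² + (1/10)·v + (-153/800) = 0
  disc = (1/10)² − 4·(1/8)·(-153/800) = 169/1600 ; √disc = 13/40
  v_R = (−(1/10) + 13/40) / (2·(1/8)) = 9/10 m/s
check:
braking lasts T_s = (9/10)/4 = 0.2250 s
reaction-phase robot travel = 0.9000·0.1000 = 0.0900 m
braking distance = 0.9000²/(2·4.0000) = 0.1013 m
person approaches 0.0000·(0.1000+0.2250) = 0.0000 m
C+Z_d+Z_r = 0.2000+0.0400+0.0400 = 0.2800 m
sum ≈ 0.0900+0.1013+0.0000+0.2800 ≈ 0.4713 m = S ✓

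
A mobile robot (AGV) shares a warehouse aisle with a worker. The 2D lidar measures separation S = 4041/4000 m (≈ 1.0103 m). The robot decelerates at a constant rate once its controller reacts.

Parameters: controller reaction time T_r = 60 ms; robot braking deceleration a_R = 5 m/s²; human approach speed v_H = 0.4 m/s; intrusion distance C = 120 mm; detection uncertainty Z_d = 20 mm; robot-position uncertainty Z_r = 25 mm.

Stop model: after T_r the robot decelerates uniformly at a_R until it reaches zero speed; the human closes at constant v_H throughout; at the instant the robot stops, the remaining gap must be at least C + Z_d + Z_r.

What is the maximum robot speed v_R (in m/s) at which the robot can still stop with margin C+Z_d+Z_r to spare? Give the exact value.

quadratic (1/10)·v² + (7/50)·v + (-657/800) = 0
  disc = (7/50)² − 4·(1/10)·(-657/800) = 3481/10000 ; √disc = 59/100
  v_R = (−(7/50) + 59/100) / (2·(1/10)) = 9/4 m/s
check:
stop time T_s = (9/4)/5 = 0.4500 s
robot covers v_R·T_r = 2.2500·0.0600 = 0.1350 m before braking
braking distance = 2.2500²/(2·5.0000) = 0.5062 m
person approaches 0.4000·(0.0600+0.4500) = 0.2040 m
C+Z_d+Z_r = 0.1200+0.0200+0.0250 = 0.1650 m
sum ≈ 0.1350+0.5062+0.2040+0.1650 ≈ 1.0103 m = S ✓

v_R_max = 9/4 m/s = 2.2500 m/s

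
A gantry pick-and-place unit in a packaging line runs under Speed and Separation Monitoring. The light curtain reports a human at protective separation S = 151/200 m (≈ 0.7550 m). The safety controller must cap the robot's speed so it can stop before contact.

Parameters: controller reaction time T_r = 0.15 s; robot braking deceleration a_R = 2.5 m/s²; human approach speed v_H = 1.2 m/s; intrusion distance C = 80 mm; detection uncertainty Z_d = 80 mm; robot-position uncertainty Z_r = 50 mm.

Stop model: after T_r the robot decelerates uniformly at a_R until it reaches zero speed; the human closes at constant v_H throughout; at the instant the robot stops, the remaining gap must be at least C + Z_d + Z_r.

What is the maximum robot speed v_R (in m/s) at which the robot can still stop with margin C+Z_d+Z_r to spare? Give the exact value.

v_R_max = 1/2 m/s = 0.5000 m/s

at the boundary: (1/5)·v² + (63/100)·v + (-73/200) = 0
  disc = (63/100)² − 4·(1/5)·(-73/200) = 6889/10000 ; √disc = 83/100
  v_R = (−(63/100) + 83/100) / (2·(1/5)) = 1/2 m/s
check:
T_s = v_R/a_R = (1/2)/(5/2) = 0.2000 s
robot in T_r: 0.5000·0.1500 = 0.0750 m
robot under decel: 0.5000²/(2·2.5000) = 0.0500 m
human over T_r+T_s: 1.2000·(0.1500+0.2000) = 0.4200 m
C+Z_d+Z_r = 0.0800+0.0800+0.0500 = 0.2100 m
sum ≈ 0.0750+0.0500+0.4200+0.2100 ≈ 0.7550 m = S ✓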